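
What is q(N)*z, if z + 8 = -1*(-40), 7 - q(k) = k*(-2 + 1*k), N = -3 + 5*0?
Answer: -256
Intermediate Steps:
N = -3 (N = -3 + 0 = -3)
q(k) = 7 - k*(-2 + k) (q(k) = 7 - k*(-2 + 1*k) = 7 - k*(-2 + k))
z = 32 (z = -8 - 1*(-40) = -8 + 40 = 32)
q(N)*z = (7 - 1*(-3)**2 + 2*(-3))*32 = (7 - 1*9 - 6)*32 = (7 - 9 - 6)*32 = -8*32 = -256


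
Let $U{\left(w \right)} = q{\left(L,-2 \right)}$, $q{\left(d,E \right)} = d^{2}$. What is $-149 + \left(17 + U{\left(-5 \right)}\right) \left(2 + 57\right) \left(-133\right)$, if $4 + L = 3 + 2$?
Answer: $-141395$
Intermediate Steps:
$L = 1$ ($L = -4 + \left(3 + 2\right) = -4 + 5 = 1$)
$U{\left(w \right)} = 1$ ($U{\left(w \right)} = 1^{2} = 1$)
$-149 + \left(17 + U{\left(-5 \right)}\right) \left(2 + 57\right) \left(-133\right) = -149 + \left(17 + 1\right) \left(2 + 57\right) \left(-133\right) = -149 + 18 \cdot 59 \left(-133\right) = -149 + 1062 \left(-133\right) = -149 - 141246 = -141395$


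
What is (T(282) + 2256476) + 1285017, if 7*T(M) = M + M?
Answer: 24791015/7 ≈ 3.5416e+6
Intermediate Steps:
T(M) = 2*M/7 (T(M) = (M + M)/7 = (2*M)/7 = 2*M/7)
(T(282) + 2256476) + 1285017 = ((2/7)*282 + 2256476) + 1285017 = (564/7 + 2256476) + 1285017 = 15795896/7 + 1285017 = 24791015/7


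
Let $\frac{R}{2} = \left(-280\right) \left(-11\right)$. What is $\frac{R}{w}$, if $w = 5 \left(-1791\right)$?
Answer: $- \frac{1232}{1791} \approx -0.68788$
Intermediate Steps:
$w = -8955$
$R = 6160$ ($R = 2 \left(\left(-280\right) \left(-11\right)\right) = 2 \cdot 3080 = 6160$)
$\frac{R}{w} = \frac{6160}{-8955} = 6160 \left(- \frac{1}{8955}\right) = - \frac{1232}{1791}$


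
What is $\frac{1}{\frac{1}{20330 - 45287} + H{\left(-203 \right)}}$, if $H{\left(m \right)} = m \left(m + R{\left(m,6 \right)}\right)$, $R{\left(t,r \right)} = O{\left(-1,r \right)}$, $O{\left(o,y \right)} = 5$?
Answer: $\frac{24957}{1003121657} \approx 2.4879 \cdot 10^{-5}$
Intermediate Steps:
$R{\left(t,r \right)} = 5$
$H{\left(m \right)} = m \left(5 + m\right)$ ($H{\left(m \right)} = m \left(m + 5\right) = m \left(5 + m\right)$)
$\frac{1}{\frac{1}{20330 - 45287} + H{\left(-203 \right)}} = \frac{1}{\frac{1}{20330 - 45287} - 203 \left(5 - 203\right)} = \frac{1}{\frac{1}{-24957} - -40194} = \frac{1}{- \frac{1}{24957} + 40194} = \frac{1}{\frac{1003121657}{24957}} = \frac{24957}{1003121657}$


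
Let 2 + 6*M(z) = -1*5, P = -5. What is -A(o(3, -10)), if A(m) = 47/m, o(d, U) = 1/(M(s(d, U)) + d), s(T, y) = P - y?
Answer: -517/6 ≈ -86.167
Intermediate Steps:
s(T, y) = -5 - y
M(z) = -7/6 (M(z) = -⅓ + (-1*5)/6 = -⅓ + (⅙)*(-5) = -⅓ - ⅚ = -7/6)
o(d, U) = 1/(-7/6 + d)
-A(o(3, -10)) = -47/(6/(-7 + 6*3)) = -47/(6/(-7 + 18)) = -47/(6/11) = -47/(6*(1/11)) = -47/6/11 = -47*11/6 = -1*517/6 = -517/6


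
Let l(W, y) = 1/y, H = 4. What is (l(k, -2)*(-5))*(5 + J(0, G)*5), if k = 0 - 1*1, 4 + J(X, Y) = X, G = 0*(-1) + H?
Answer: -75/2 ≈ -37.500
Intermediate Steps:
G = 4 (G = 0*(-1) + 4 = 0 + 4 = 4)
J(X, Y) = -4 + X
k = -1 (k = 0 - 1 = -1)
(l(k, -2)*(-5))*(5 + J(0, G)*5) = (-5/(-2))*(5 + (-4 + 0)*5) = (-½*(-5))*(5 - 4*5) = 5*(5 - 20)/2 = (5/2)*(-15) = -75/2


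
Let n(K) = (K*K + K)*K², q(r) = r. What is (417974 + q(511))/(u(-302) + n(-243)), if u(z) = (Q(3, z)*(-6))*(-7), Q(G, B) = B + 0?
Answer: 27899/231494854 ≈ 0.00012052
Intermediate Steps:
Q(G, B) = B
u(z) = 42*z (u(z) = (z*(-6))*(-7) = -6*z*(-7) = 42*z)
n(K) = K²*(K + K²) (n(K) = (K² + K)*K² = (K + K²)*K² = K²*(K + K²))
(417974 + q(511))/(u(-302) + n(-243)) = (417974 + 511)/(42*(-302) + (-243)³*(1 - 243)) = 418485/(-12684 - 14348907*(-242)) = 418485/(-12684 + 3472435494) = 418485/3472422810 = 418485*(1/3472422810) = 27899/231494854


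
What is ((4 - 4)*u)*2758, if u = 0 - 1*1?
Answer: 0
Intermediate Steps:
u = -1 (u = 0 - 1 = -1)
((4 - 4)*u)*2758 = ((4 - 4)*(-1))*2758 = (0*(-1))*2758 = 0*2758 = 0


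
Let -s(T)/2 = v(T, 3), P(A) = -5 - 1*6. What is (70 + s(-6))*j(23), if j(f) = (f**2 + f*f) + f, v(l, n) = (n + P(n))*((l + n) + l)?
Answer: -79994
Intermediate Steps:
P(A) = -11 (P(A) = -5 - 6 = -11)
v(l, n) = (-11 + n)*(n + 2*l) (v(l, n) = (n - 11)*((l + n) + l) = (-11 + n)*(n + 2*l))
s(T) = 48 + 32*T (s(T) = -2*(3**2 - 22*T - 11*3 + 2*T*3) = -2*(9 - 22*T - 33 + 6*T) = -2*(-24 - 16*T) = 48 + 32*T)
j(f) = f + 2*f**2 (j(f) = (f**2 + f**2) + f = 2*f**2 + f = f + 2*f**2)
(70 + s(-6))*j(23) = (70 + (48 + 32*(-6)))*(23*(1 + 2*23)) = (70 + (48 - 192))*(23*(1 + 46)) = (70 - 144)*(23*47) = -74*1081 = -79994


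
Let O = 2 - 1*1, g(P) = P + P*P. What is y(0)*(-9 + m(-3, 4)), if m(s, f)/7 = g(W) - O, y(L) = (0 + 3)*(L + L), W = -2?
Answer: 0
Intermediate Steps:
g(P) = P + P²
O = 1 (O = 2 - 1 = 1)
y(L) = 6*L (y(L) = 3*(2*L) = 6*L)
m(s, f) = 7 (m(s, f) = 7*(-2*(1 - 2) - 1*1) = 7*(-2*(-1) - 1) = 7*(2 - 1) = 7*1 = 7)
y(0)*(-9 + m(-3, 4)) = (6*0)*(-9 + 7) = 0*(-2) = 0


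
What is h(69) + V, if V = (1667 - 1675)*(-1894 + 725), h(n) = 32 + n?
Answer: 9453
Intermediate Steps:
V = 9352 (V = -8*(-1169) = 9352)
h(69) + V = (32 + 69) + 9352 = 101 + 9352 = 9453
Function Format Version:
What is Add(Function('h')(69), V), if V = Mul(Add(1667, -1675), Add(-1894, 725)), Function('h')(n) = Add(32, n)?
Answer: 9453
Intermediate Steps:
V = 9352 (V = Mul(-8, -1169) = 9352)
Add(Function('h')(69), V) = Add(Add(32, 69), 9352) = Add(101, 9352) = 9453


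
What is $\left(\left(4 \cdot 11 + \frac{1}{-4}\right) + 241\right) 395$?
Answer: $\frac{449905}{4} \approx 1.1248 \cdot 10^{5}$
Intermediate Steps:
$\left(\left(4 \cdot 11 + \frac{1}{-4}\right) + 241\right) 395 = \left(\left(44 - \frac{1}{4}\right) + 241\right) 395 = \left(\frac{175}{4} + 241\right) 395 = \frac{1139}{4} \cdot 395 = \frac{449905}{4}$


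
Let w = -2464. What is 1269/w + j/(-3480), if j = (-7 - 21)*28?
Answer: -310543/1071840 ≈ -0.28973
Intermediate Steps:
j = -784 (j = -28*28 = -784)
1269/w + j/(-3480) = 1269/(-2464) - 784/(-3480) = 1269*(-1/2464) - 784*(-1/3480) = -1269/2464 + 98/435 = -310543/1071840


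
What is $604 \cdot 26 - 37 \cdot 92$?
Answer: $12300$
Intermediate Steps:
$604 \cdot 26 - 37 \cdot 92 = 15704 - 3404 = 12300$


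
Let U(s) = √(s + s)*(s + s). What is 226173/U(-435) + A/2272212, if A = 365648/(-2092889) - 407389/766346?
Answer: -377610946343/1214782941344549976 + 75391*I*√870/252300 ≈ -3.1085e-7 + 8.8138*I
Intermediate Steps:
A = -1132832839029/1603877113594 (A = 365648*(-1/2092889) - 407389*1/766346 = -365648/2092889 - 407389/766346 = -1132832839029/1603877113594 ≈ -0.70631)
U(s) = 2*√2*s^(3/2) (U(s) = √(2*s)*(2*s) = (√2*√s)*(2*s) = 2*√2*s^(3/2))
226173/U(-435) + A/2272212 = 226173/((2*√2*(-435)^(3/2))) - 1132832839029/1603877113594/2272212 = 226173/((2*√2*(-435*I*√435))) - 1132832839029/1603877113594*1/2272212 = 226173/((-870*I*√870)) - 377610946343/1214782941344549976 = 226173*(I*√870/756900) - 377610946343/1214782941344549976 = 75391*I*√870/252300 - 377610946343/1214782941344549976 = -377610946343/1214782941344549976 + 75391*I*√870/252300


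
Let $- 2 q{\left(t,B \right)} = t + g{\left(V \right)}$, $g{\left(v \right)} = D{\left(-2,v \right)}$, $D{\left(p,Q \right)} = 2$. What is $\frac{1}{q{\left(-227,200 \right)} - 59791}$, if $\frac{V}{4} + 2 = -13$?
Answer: $- \frac{2}{119357} \approx -1.6756 \cdot 10^{-5}$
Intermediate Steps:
$V = -60$ ($V = -8 + 4 \left(-13\right) = -8 - 52 = -60$)
$g{\left(v \right)} = 2$
$q{\left(t,B \right)} = -1 - \frac{t}{2}$ ($q{\left(t,B \right)} = - \frac{t + 2}{2} = - \frac{2 + t}{2} = -1 - \frac{t}{2}$)
$\frac{1}{q{\left(-227,200 \right)} - 59791} = \frac{1}{\left(-1 - - \frac{227}{2}\right) - 59791} = \frac{1}{\left(-1 + \frac{227}{2}\right) - 59791} = \frac{1}{\frac{225}{2} - 59791} = \frac{1}{- \frac{119357}{2}} = - \frac{2}{119357}$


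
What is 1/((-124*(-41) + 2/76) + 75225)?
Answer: 38/3051743 ≈ 1.2452e-5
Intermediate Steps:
1/((-124*(-41) + 2/76) + 75225) = 1/((5084 + 2*(1/76)) + 75225) = 1/((5084 + 1/38) + 75225) = 1/(193193/38 + 75225) = 1/(3051743/38) = 38/3051743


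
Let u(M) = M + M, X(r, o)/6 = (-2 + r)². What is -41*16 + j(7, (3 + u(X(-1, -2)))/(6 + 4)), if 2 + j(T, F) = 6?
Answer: -652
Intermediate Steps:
X(r, o) = 6*(-2 + r)²
u(M) = 2*M
j(T, F) = 4 (j(T, F) = -2 + 6 = 4)
-41*16 + j(7, (3 + u(X(-1, -2)))/(6 + 4)) = -41*16 + 4 = -656 + 4 = -652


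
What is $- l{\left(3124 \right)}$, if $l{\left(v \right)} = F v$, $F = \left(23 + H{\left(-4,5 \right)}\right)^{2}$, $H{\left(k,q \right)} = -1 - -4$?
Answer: $-2111824$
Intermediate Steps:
$H{\left(k,q \right)} = 3$ ($H{\left(k,q \right)} = -1 + 4 = 3$)
$F = 676$ ($F = \left(23 + 3\right)^{2} = 26^{2} = 676$)
$l{\left(v \right)} = 676 v$
$- l{\left(3124 \right)} = - 676 \cdot 3124 = \left(-1\right) 2111824 = -2111824$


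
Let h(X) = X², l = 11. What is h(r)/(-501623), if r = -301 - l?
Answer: -97344/501623 ≈ -0.19406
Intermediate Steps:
r = -312 (r = -301 - 1*11 = -301 - 11 = -312)
h(r)/(-501623) = (-312)²/(-501623) = 97344*(-1/501623) = -97344/501623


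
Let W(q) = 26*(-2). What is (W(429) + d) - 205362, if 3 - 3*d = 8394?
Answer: -208211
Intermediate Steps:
d = -2797 (d = 1 - ⅓*8394 = 1 - 2798 = -2797)
W(q) = -52
(W(429) + d) - 205362 = (-52 - 2797) - 205362 = -2849 - 205362 = -208211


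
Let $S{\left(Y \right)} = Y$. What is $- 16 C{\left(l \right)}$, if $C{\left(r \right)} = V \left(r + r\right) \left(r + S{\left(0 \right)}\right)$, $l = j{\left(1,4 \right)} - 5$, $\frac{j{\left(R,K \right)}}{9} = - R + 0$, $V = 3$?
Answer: $-18816$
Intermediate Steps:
$j{\left(R,K \right)} = - 9 R$ ($j{\left(R,K \right)} = 9 \left(- R + 0\right) = 9 \left(- R\right) = - 9 R$)
$l = -14$ ($l = \left(-9\right) 1 - 5 = -9 - 5 = -14$)
$C{\left(r \right)} = 6 r^{2}$ ($C{\left(r \right)} = 3 \left(r + r\right) \left(r + 0\right) = 3 \cdot 2 r r = 3 \cdot 2 r^{2} = 6 r^{2}$)
$- 16 C{\left(l \right)} = - 16 \cdot 6 \left(-14\right)^{2} = - 16 \cdot 6 \cdot 196 = \left(-16\right) 1176 = -18816$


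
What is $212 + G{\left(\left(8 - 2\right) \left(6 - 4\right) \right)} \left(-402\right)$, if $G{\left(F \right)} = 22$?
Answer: $-8632$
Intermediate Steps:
$212 + G{\left(\left(8 - 2\right) \left(6 - 4\right) \right)} \left(-402\right) = 212 + 22 \left(-402\right) = 212 - 8844 = -8632$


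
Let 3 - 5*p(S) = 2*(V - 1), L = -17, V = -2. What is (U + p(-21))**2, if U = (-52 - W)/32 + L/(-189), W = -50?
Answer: 763472161/228614400 ≈ 3.3396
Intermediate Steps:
p(S) = 9/5 (p(S) = 3/5 - 2*(-2 - 1)/5 = 3/5 - 2*(-3)/5 = 3/5 - 1/5*(-6) = 3/5 + 6/5 = 9/5)
U = 83/3024 (U = (-52 - 1*(-50))/32 - 17/(-189) = (-52 + 50)*(1/32) - 17*(-1/189) = -2*1/32 + 17/189 = -1/16 + 17/189 = 83/3024 ≈ 0.027447)
(U + p(-21))**2 = (83/3024 + 9/5)**2 = (27631/15120)**2 = 763472161/228614400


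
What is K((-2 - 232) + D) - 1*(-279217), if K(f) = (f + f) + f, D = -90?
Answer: 278245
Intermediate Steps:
K(f) = 3*f (K(f) = 2*f + f = 3*f)
K((-2 - 232) + D) - 1*(-279217) = 3*((-2 - 232) - 90) - 1*(-279217) = 3*(-234 - 90) + 279217 = 3*(-324) + 279217 = -972 + 279217 = 278245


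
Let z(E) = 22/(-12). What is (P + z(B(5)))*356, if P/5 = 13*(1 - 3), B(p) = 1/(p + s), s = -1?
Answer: -140798/3 ≈ -46933.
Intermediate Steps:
B(p) = 1/(-1 + p) (B(p) = 1/(p - 1) = 1/(-1 + p))
z(E) = -11/6 (z(E) = 22*(-1/12) = -11/6)
P = -130 (P = 5*(13*(1 - 3)) = 5*(13*(-2)) = 5*(-26) = -130)
(P + z(B(5)))*356 = (-130 - 11/6)*356 = -791/6*356 = -140798/3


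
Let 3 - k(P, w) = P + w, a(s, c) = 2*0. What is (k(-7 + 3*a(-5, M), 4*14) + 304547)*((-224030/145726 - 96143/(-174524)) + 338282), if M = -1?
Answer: 187124439775439717119/1816620316 ≈ 1.0301e+11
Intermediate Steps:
a(s, c) = 0
k(P, w) = 3 - P - w (k(P, w) = 3 - (P + w) = 3 + (-P - w) = 3 - P - w)
(k(-7 + 3*a(-5, M), 4*14) + 304547)*((-224030/145726 - 96143/(-174524)) + 338282) = ((3 - (-7 + 3*0) - 4*14) + 304547)*((-224030/145726 - 96143/(-174524)) + 338282) = ((3 - (-7 + 0) - 1*56) + 304547)*((-224030*1/145726 - 96143*(-1/174524)) + 338282) = ((3 - 1*(-7) - 56) + 304547)*((-112015/72863 + 96143/174524) + 338282) = ((3 + 7 - 56) + 304547)*(-1792005493/1816620316 + 338282) = (-46 + 304547)*(614528161731619/1816620316) = 304501*(614528161731619/1816620316) = 187124439775439717119/1816620316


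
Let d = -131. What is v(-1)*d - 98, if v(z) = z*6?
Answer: 688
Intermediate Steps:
v(z) = 6*z
v(-1)*d - 98 = (6*(-1))*(-131) - 98 = -6*(-131) - 98 = 786 - 98 = 688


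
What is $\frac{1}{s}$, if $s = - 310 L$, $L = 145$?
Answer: $- \frac{1}{44950} \approx -2.2247 \cdot 10^{-5}$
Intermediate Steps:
$s = -44950$ ($s = \left(-310\right) 145 = -44950$)
$\frac{1}{s} = \frac{1}{-44950} = - \frac{1}{44950}$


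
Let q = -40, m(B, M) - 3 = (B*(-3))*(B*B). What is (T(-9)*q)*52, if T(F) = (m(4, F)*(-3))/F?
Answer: 131040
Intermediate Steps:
m(B, M) = 3 - 3*B³ (m(B, M) = 3 + (B*(-3))*(B*B) = 3 + (-3*B)*B² = 3 - 3*B³)
T(F) = 567/F (T(F) = ((3 - 3*4³)*(-3))/F = ((3 - 3*64)*(-3))/F = ((3 - 192)*(-3))/F = (-189*(-3))/F = 567/F)
(T(-9)*q)*52 = ((567/(-9))*(-40))*52 = ((567*(-⅑))*(-40))*52 = -63*(-40)*52 = 2520*52 = 131040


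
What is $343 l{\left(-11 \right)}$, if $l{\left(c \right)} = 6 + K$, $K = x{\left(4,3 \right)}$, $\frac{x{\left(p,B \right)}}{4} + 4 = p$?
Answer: $2058$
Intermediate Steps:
$x{\left(p,B \right)} = -16 + 4 p$
$K = 0$ ($K = -16 + 4 \cdot 4 = -16 + 16 = 0$)
$l{\left(c \right)} = 6$ ($l{\left(c \right)} = 6 + 0 = 6$)
$343 l{\left(-11 \right)} = 343 \cdot 6 = 2058$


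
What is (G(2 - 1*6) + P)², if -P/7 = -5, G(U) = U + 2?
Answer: 1089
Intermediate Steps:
G(U) = 2 + U
P = 35 (P = -7*(-5) = 35)
(G(2 - 1*6) + P)² = ((2 + (2 - 1*6)) + 35)² = ((2 + (2 - 6)) + 35)² = ((2 - 4) + 35)² = (-2 + 35)² = 33² = 1089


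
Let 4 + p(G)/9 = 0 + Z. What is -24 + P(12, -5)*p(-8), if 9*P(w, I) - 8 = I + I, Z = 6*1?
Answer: -28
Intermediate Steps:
Z = 6
P(w, I) = 8/9 + 2*I/9 (P(w, I) = 8/9 + (I + I)/9 = 8/9 + (2*I)/9 = 8/9 + 2*I/9)
p(G) = 18 (p(G) = -36 + 9*(0 + 6) = -36 + 9*6 = -36 + 54 = 18)
-24 + P(12, -5)*p(-8) = -24 + (8/9 + (2/9)*(-5))*18 = -24 + (8/9 - 10/9)*18 = -24 - 2/9*18 = -24 - 4 = -28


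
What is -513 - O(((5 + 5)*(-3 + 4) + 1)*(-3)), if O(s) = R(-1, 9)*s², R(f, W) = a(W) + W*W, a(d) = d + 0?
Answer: -98523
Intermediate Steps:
a(d) = d
R(f, W) = W + W² (R(f, W) = W + W*W = W + W²)
O(s) = 90*s² (O(s) = (9*(1 + 9))*s² = (9*10)*s² = 90*s²)
-513 - O(((5 + 5)*(-3 + 4) + 1)*(-3)) = -513 - 90*(((5 + 5)*(-3 + 4) + 1)*(-3))² = -513 - 90*((10*1 + 1)*(-3))² = -513 - 90*((10 + 1)*(-3))² = -513 - 90*(11*(-3))² = -513 - 90*(-33)² = -513 - 90*1089 = -513 - 1*98010 = -513 - 98010 = -98523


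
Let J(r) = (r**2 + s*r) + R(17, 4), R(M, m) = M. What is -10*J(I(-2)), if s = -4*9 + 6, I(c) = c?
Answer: -810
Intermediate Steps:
s = -30 (s = -36 + 6 = -30)
J(r) = 17 + r**2 - 30*r (J(r) = (r**2 - 30*r) + 17 = 17 + r**2 - 30*r)
-10*J(I(-2)) = -10*(17 + (-2)**2 - 30*(-2)) = -10*(17 + 4 + 60) = -10*81 = -810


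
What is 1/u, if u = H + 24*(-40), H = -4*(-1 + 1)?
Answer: -1/960 ≈ -0.0010417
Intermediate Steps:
H = 0 (H = -4*0 = 0)
u = -960 (u = 0 + 24*(-40) = 0 - 960 = -960)
1/u = 1/(-960) = -1/960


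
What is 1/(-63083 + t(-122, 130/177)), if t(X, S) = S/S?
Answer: -1/63082 ≈ -1.5852e-5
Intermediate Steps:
t(X, S) = 1
1/(-63083 + t(-122, 130/177)) = 1/(-63083 + 1) = 1/(-63082) = -1/63082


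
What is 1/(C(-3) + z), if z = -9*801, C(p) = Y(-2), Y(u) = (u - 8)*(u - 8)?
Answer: -1/7109 ≈ -0.00014067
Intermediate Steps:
Y(u) = (-8 + u)² (Y(u) = (-8 + u)*(-8 + u) = (-8 + u)²)
C(p) = 100 (C(p) = (-8 - 2)² = (-10)² = 100)
z = -7209
1/(C(-3) + z) = 1/(100 - 7209) = 1/(-7109) = -1/7109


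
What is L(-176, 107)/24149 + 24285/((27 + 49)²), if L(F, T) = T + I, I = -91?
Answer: 30871099/7341296 ≈ 4.2051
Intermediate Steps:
L(F, T) = -91 + T (L(F, T) = T - 91 = -91 + T)
L(-176, 107)/24149 + 24285/((27 + 49)²) = (-91 + 107)/24149 + 24285/((27 + 49)²) = 16*(1/24149) + 24285/(76²) = 16/24149 + 24285/5776 = 30871099/7341296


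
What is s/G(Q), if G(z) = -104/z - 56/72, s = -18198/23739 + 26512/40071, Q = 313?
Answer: 31251074970/330504953507 ≈ 0.094555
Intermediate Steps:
s = -33281230/317081823 (s = -18198*1/23739 + 26512*(1/40071) = -6066/7913 + 26512/40071 = -33281230/317081823 ≈ -0.10496)
G(z) = -7/9 - 104/z (G(z) = -104/z - 56*1/72 = -104/z - 7/9 = -7/9 - 104/z)
s/G(Q) = -33281230/(317081823*(-7/9 - 104/313)) = -33281230/(317081823*(-3127/2817)) = -33281230/317081823*(-2817/3127) = 31251074970/330504953507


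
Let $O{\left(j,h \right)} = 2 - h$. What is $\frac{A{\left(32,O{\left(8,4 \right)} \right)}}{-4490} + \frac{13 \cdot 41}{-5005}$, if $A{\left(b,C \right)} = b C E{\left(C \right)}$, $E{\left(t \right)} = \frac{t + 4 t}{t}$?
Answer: $- \frac{6089}{172865} \approx -0.035224$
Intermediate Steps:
$E{\left(t \right)} = 5$ ($E{\left(t \right)} = \frac{5 t}{t} = 5$)
$A{\left(b,C \right)} = 5 C b$ ($A{\left(b,C \right)} = b C 5 = C b 5 = 5 C b$)
$\frac{A{\left(32,O{\left(8,4 \right)} \right)}}{-4490} + \frac{13 \cdot 41}{-5005} = \frac{5 \left(2 - 4\right) 32}{-4490} + \frac{13 \cdot 41}{-5005} = 5 \left(2 - 4\right) 32 \left(- \frac{1}{4490}\right) + 533 \left(- \frac{1}{5005}\right) = 5 \left(-2\right) 32 \left(- \frac{1}{4490}\right) - \frac{41}{385} = \left(-320\right) \left(- \frac{1}{4490}\right) - \frac{41}{385} = \frac{32}{449} - \frac{41}{385} = - \frac{6089}{172865}$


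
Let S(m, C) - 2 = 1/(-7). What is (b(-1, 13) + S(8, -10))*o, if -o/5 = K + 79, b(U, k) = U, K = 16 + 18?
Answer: -3390/7 ≈ -484.29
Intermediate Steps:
K = 34
S(m, C) = 13/7 (S(m, C) = 2 + 1/(-7) = 2 - ⅐ = 13/7)
o = -565 (o = -5*(34 + 79) = -5*113 = -565)
(b(-1, 13) + S(8, -10))*o = (-1 + 13/7)*(-565) = (6/7)*(-565) = -3390/7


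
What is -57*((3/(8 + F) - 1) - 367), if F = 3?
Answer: 230565/11 ≈ 20960.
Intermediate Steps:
-57*((3/(8 + F) - 1) - 367) = -57*((3/(8 + 3) - 1) - 367) = -57*((3/11 - 1) - 367) = -57*(-8/11 - 367) = -57*(-4045/11) = 230565/11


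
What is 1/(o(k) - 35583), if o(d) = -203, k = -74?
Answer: -1/35786 ≈ -2.7944e-5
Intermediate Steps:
1/(o(k) - 35583) = 1/(-203 - 35583) = 1/(-35786) = -1/35786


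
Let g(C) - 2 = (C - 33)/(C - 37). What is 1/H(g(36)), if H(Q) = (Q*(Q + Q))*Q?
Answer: -½ ≈ -0.50000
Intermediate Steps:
g(C) = 2 + (-33 + C)/(-37 + C) (g(C) = 2 + (C - 33)/(C - 37) = 2 + (-33 + C)/(-37 + C))
H(Q) = 2*Q³ (H(Q) = (Q*(2*Q))*Q = (2*Q²)*Q = 2*Q³)
1/H(g(36)) = 1/(2*((-107 + 3*36)/(-37 + 36))³) = 1/(2*((-107 + 108)/(-1))³) = 1/(2*(-1*1)³) = 1/(2*(-1)³) = 1/(2*(-1)) = 1/(-2) = -½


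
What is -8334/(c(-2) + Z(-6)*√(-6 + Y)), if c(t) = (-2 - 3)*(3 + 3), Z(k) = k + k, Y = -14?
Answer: 463/7 - 1852*I*√5/35 ≈ 66.143 - 118.32*I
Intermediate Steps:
Z(k) = 2*k
c(t) = -30 (c(t) = -5*6 = -30)
-8334/(c(-2) + Z(-6)*√(-6 + Y)) = -8334/(-30 + (2*(-6))*√(-6 - 14)) = -8334/(-30 - 24*I*√5)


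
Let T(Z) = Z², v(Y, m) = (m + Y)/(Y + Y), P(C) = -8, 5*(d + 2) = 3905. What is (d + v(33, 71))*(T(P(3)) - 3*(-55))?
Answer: 5898811/33 ≈ 1.7875e+5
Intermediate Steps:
d = 779 (d = -2 + (⅕)*3905 = -2 + 781 = 779)
v(Y, m) = (Y + m)/(2*Y) (v(Y, m) = (Y + m)/((2*Y)) = (Y + m)*(1/(2*Y)) = (Y + m)/(2*Y))
(d + v(33, 71))*(T(P(3)) - 3*(-55)) = (779 + (½)*(33 + 71)/33)*((-8)² - 3*(-55)) = (779 + (½)*(1/33)*104)*(64 + 165) = (779 + 52/33)*229 = (25759/33)*229 = 5898811/33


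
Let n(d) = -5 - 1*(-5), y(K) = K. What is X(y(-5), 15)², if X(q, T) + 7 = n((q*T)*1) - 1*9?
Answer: 256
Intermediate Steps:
n(d) = 0 (n(d) = -5 + 5 = 0)
X(q, T) = -16 (X(q, T) = -7 + (0 - 1*9) = -7 + (0 - 9) = -7 - 9 = -16)
X(y(-5), 15)² = (-16)² = 256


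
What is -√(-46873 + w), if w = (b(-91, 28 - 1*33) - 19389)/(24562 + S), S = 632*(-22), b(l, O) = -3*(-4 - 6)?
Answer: -I*√999183586/146 ≈ -216.51*I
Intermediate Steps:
b(l, O) = 30 (b(l, O) = -3*(-10) = 30)
S = -13904
w = -19359/10658 (w = (30 - 19389)/(24562 - 13904) = -19359/10658 ≈ -1.8164)
-√(-46873 + w) = -√(-46873 - 19359/10658) = -√(-499591793/10658) = -I*√999183586/146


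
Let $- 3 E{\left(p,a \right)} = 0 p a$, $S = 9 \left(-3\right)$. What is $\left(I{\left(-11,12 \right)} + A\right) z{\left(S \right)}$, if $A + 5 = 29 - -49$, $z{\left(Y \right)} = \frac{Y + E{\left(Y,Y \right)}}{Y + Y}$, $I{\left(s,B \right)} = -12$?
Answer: $\frac{61}{2} \approx 30.5$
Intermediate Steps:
$S = -27$
$E{\left(p,a \right)} = 0$ ($E{\left(p,a \right)} = - \frac{0 p a}{3} = - \frac{0 a}{3} = \left(- \frac{1}{3}\right) 0 = 0$)
$z{\left(Y \right)} = \frac{1}{2}$ ($z{\left(Y \right)} = \frac{Y + 0}{Y + Y} = \frac{Y}{2 Y} = Y \frac{1}{2 Y} = \frac{1}{2}$)
$A = 73$ ($A = -5 + \left(29 - -49\right) = -5 + \left(29 + 49\right) = -5 + 78 = 73$)
$\left(I{\left(-11,12 \right)} + A\right) z{\left(S \right)} = \left(-12 + 73\right) \frac{1}{2} = 61 \cdot \frac{1}{2} = \frac{61}{2}$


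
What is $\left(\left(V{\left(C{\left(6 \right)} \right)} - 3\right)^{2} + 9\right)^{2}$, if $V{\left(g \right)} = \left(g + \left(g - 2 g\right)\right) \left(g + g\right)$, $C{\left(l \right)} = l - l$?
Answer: $324$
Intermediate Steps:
$C{\left(l \right)} = 0$
$V{\left(g \right)} = 0$ ($V{\left(g \right)} = \left(g - g\right) 2 g = 0 \cdot 2 g = 0$)
$\left(\left(V{\left(C{\left(6 \right)} \right)} - 3\right)^{2} + 9\right)^{2} = \left(\left(0 - 3\right)^{2} + 9\right)^{2} = \left(\left(-3\right)^{2} + 9\right)^{2} = \left(9 + 9\right)^{2} = 18^{2} = 324$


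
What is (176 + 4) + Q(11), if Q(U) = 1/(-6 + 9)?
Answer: 541/3 ≈ 180.33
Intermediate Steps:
Q(U) = 1/3
(176 + 4) + Q(11) = (176 + 4) + 1/3 = 180 + 1/3 = 541/3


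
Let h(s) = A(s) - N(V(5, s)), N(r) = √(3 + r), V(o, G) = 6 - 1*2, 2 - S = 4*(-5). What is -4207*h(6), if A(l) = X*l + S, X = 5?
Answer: -218764 + 4207*√7 ≈ -2.0763e+5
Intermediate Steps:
S = 22 (S = 2 - 4*(-5) = 2 - 1*(-20) = 2 + 20 = 22)
V(o, G) = 4 (V(o, G) = 6 - 2 = 4)
A(l) = 22 + 5*l (A(l) = 5*l + 22 = 22 + 5*l)
h(s) = 22 - √7 + 5*s (h(s) = (22 + 5*s) - √(3 + 4) = (22 + 5*s) - √7 = 22 - √7 + 5*s)
-4207*h(6) = -4207*(22 - √7 + 5*6) = -4207*(22 - √7 + 30) = -4207*(52 - √7) = -218764 + 4207*√7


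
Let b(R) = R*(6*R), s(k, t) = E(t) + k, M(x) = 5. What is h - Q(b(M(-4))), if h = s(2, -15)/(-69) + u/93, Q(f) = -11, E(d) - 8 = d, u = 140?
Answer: 8968/713 ≈ 12.578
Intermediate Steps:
E(d) = 8 + d
s(k, t) = 8 + k + t (s(k, t) = (8 + t) + k = 8 + k + t)
b(R) = 6*R²
h = 1125/713 (h = (8 + 2 - 15)/(-69) + 140/93 = -5*(-1/69) + 140*(1/93) = 5/69 + 140/93 = 1125/713 ≈ 1.5778)
h - Q(b(M(-4))) = 1125/713 - 1*(-11) = 1125/713 + 11 = 8968/713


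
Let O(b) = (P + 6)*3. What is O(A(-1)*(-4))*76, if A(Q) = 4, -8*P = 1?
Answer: 2679/2 ≈ 1339.5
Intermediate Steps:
P = -⅛ (P = -⅛*1 = -⅛ ≈ -0.12500)
O(b) = 141/8 (O(b) = (-⅛ + 6)*3 = (47/8)*3 = 141/8)
O(A(-1)*(-4))*76 = (141/8)*76 = 2679/2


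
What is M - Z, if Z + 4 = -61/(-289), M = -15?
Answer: -3240/289 ≈ -11.211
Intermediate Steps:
Z = -1095/289 (Z = -4 - 61/(-289) = -4 - 61*(-1/289) = -4 + 61/289 = -1095/289 ≈ -3.7889)
M - Z = -15 - 1*(-1095/289) = -15 + 1095/289 = -3240/289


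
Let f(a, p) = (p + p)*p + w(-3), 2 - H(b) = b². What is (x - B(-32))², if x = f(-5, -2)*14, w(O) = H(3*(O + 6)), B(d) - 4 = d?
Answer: 933156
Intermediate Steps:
H(b) = 2 - b²
B(d) = 4 + d
w(O) = 2 - (18 + 3*O)² (w(O) = 2 - (3*(O + 6))² = 2 - (3*(6 + O))² = 2 - (18 + 3*O)²)
f(a, p) = -79 + 2*p² (f(a, p) = (p + p)*p + (2 - 9*(6 - 3)²) = (2*p)*p + (2 - 9*3²) = 2*p² + (2 - 9*9) = 2*p² + (2 - 81) = 2*p² - 79 = -79 + 2*p²)
x = -994 (x = (-79 + 2*(-2)²)*14 = (-79 + 2*4)*14 = (-79 + 8)*14 = -71*14 = -994)
(x - B(-32))² = (-994 - (4 - 32))² = (-994 - 1*(-28))² = (-994 + 28)² = (-966)² = 933156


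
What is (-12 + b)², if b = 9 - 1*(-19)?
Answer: 256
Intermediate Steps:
b = 28 (b = 9 + 19 = 28)
(-12 + b)² = (-12 + 28)² = 16² = 256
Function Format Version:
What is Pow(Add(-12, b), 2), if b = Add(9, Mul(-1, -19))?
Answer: 256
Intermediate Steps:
b = 28 (b = Add(9, 19) = 28)
Pow(Add(-12, b), 2) = Pow(Add(-12, 28), 2) = Pow(16, 2) = 256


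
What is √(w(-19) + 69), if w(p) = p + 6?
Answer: 2*√14 ≈ 7.4833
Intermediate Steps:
w(p) = 6 + p
√(w(-19) + 69) = √((6 - 19) + 69) = √(-13 + 69) = √56 = 2*√14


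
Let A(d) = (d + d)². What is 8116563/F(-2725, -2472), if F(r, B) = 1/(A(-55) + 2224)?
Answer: 116261648412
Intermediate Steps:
A(d) = 4*d² (A(d) = (2*d)² = 4*d²)
F(r, B) = 1/14324 (F(r, B) = 1/(4*(-55)² + 2224) = 1/(4*3025 + 2224) = 1/(12100 + 2224) = 1/14324)
8116563/F(-2725, -2472) = 8116563/(1/14324) = 8116563*14324 = 116261648412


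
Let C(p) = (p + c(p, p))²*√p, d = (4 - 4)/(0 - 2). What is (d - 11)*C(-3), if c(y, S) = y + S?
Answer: -891*I*√3 ≈ -1543.3*I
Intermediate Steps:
c(y, S) = S + y
d = 0 (d = 0/(-2) = 0*(-½) = 0)
C(p) = 9*p^(5/2) (C(p) = (p + (p + p))²*√p = (p + 2*p)²*√p = (3*p)²*√p = (9*p²)*√p = 9*p^(5/2))
(d - 11)*C(-3) = (0 - 11)*(9*(-3)^(5/2)) = -99*9*I*√3 = -891*I*√3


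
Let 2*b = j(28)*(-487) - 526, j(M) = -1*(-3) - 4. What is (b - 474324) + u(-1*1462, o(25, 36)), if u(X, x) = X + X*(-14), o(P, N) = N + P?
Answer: -910675/2 ≈ -4.5534e+5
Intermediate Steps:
j(M) = -1 (j(M) = 3 - 4 = -1)
b = -39/2 (b = (-1*(-487) - 526)/2 = (487 - 526)/2 = (½)*(-39) = -39/2 ≈ -19.500)
u(X, x) = -13*X (u(X, x) = X - 14*X = -13*X)
(b - 474324) + u(-1*1462, o(25, 36)) = (-39/2 - 474324) - (-13)*1462 = -948687/2 - 13*(-1462) = -948687/2 + 19006 = -910675/2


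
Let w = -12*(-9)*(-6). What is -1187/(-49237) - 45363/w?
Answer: 744769069/10635192 ≈ 70.029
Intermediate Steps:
w = -648 (w = 108*(-6) = -648)
-1187/(-49237) - 45363/w = -1187/(-49237) - 45363/(-648) = -1187*(-1/49237) - 45363*(-1/648) = 1187/49237 + 15121/216 = 744769069/10635192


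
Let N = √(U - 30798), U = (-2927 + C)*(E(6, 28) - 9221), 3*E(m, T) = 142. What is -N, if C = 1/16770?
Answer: -√44632033632790/1290 ≈ -5178.9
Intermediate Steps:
C = 1/16770 ≈ 5.9630e-5
E(m, T) = 142/3 (E(m, T) = (⅓)*142 = 142/3)
U = 103914615313/3870 (U = (-2927 + 1/16770)*(142/3 - 9221) = -49085789/16770*(-27521/3) = 103914615313/3870 ≈ 2.6851e+7)
N = √44632033632790/1290 (N = √(103914615313/3870 - 30798) = √(103795427053/3870) = √44632033632790/1290 ≈ 5178.9)
-N = -√44632033632790/1290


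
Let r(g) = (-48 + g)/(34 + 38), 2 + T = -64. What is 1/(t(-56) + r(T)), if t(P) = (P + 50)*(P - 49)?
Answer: 12/7541 ≈ 0.0015913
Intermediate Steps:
T = -66 (T = -2 - 64 = -66)
t(P) = (-49 + P)*(50 + P) (t(P) = (50 + P)*(-49 + P) = (-49 + P)*(50 + P))
r(g) = -2/3 + g/72 (r(g) = (-48 + g)/72 = (-48 + g)*(1/72) = -2/3 + g/72)
1/(t(-56) + r(T)) = 1/((-2450 - 56 + (-56)**2) + (-2/3 + (1/72)*(-66))) = 1/((-2450 - 56 + 3136) + (-2/3 - 11/12)) = 1/(630 - 19/12) = 1/(7541/12) = 12/7541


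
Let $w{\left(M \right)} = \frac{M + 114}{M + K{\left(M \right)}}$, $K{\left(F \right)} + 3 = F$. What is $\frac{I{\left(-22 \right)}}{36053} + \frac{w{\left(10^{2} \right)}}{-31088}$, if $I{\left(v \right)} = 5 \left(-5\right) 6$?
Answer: $- \frac{463182871}{110400342904} \approx -0.0041955$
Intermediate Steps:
$K{\left(F \right)} = -3 + F$
$w{\left(M \right)} = \frac{114 + M}{-3 + 2 M}$ ($w{\left(M \right)} = \frac{M + 114}{M + \left(-3 + M\right)} = \frac{114 + M}{-3 + 2 M}$)
$I{\left(v \right)} = -150$ ($I{\left(v \right)} = \left(-25\right) 6 = -150$)
$\frac{I{\left(-22 \right)}}{36053} + \frac{w{\left(10^{2} \right)}}{-31088} = - \frac{150}{36053} + \frac{\frac{1}{-3 + 2 \cdot 10^{2}} \left(114 + 10^{2}\right)}{-31088} = \left(-150\right) \frac{1}{36053} + \frac{114 + 100}{-3 + 2 \cdot 100} \left(- \frac{1}{31088}\right) = - \frac{150}{36053} + \frac{1}{-3 + 200} \cdot 214 \left(- \frac{1}{31088}\right) = - \frac{150}{36053} + \frac{1}{197} \cdot 214 \left(- \frac{1}{31088}\right) = - \frac{150}{36053} + \frac{214}{197} \left(- \frac{1}{31088}\right) = - \frac{150}{36053} - \frac{107}{3062168} = - \frac{463182871}{110400342904}$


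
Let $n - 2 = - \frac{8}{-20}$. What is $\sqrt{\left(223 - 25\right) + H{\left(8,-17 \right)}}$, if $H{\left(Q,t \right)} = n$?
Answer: $\frac{\sqrt{5010}}{5} \approx 14.156$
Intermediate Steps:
$n = \frac{12}{5}$ ($n = 2 - \frac{8}{-20} = 2 - - \frac{2}{5} = 2 + \frac{2}{5} = \frac{12}{5} \approx 2.4$)
$H{\left(Q,t \right)} = \frac{12}{5}$
$\sqrt{\left(223 - 25\right) + H{\left(8,-17 \right)}} = \sqrt{\left(223 - 25\right) + \frac{12}{5}} = \sqrt{198 + \frac{12}{5}} = \sqrt{\frac{1002}{5}} = \frac{\sqrt{5010}}{5}$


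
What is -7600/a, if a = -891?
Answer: 7600/891 ≈ 8.5297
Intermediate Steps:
-7600/a = -7600/(-891) = -7600*(-1/891) = 7600/891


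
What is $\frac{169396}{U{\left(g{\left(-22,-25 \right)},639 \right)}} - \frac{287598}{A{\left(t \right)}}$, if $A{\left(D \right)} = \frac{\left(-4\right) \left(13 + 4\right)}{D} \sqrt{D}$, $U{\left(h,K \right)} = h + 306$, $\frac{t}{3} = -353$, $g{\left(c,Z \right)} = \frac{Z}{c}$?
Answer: $\frac{3726712}{6757} + \frac{143799 i \sqrt{1059}}{34} \approx 551.53 + 1.3763 \cdot 10^{5} i$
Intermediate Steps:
$t = -1059$ ($t = 3 \left(-353\right) = -1059$)
$U{\left(h,K \right)} = 306 + h$
$A{\left(D \right)} = - \frac{68}{\sqrt{D}}$ ($A{\left(D \right)} = \frac{\left(-4\right) 17}{D} \sqrt{D} = - \frac{68}{D} \sqrt{D} = - \frac{68}{\sqrt{D}}$)
$\frac{169396}{U{\left(g{\left(-22,-25 \right)},639 \right)}} - \frac{287598}{A{\left(t \right)}} = \frac{169396}{306 - \frac{25}{-22}} - \frac{287598}{\left(-68\right) \frac{1}{\sqrt{-1059}}} = \frac{169396}{306 - - \frac{25}{22}} - \frac{287598}{\left(-68\right) \left(- \frac{i \sqrt{1059}}{1059}\right)} = \frac{169396}{306 + \frac{25}{22}} - \frac{287598}{\frac{68}{1059} i \sqrt{1059}} = \frac{169396}{\frac{6757}{22}} - 287598 \left(- \frac{i \sqrt{1059}}{68}\right) = 169396 \cdot \frac{22}{6757} + \frac{143799 i \sqrt{1059}}{34} = \frac{3726712}{6757} + \frac{143799 i \sqrt{1059}}{34}$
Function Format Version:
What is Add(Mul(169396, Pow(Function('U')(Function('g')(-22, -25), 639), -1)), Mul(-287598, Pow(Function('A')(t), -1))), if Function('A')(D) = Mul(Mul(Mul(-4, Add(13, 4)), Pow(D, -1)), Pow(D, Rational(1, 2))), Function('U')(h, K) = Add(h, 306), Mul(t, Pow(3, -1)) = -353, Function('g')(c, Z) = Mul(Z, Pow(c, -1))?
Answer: Add(Rational(3726712, 6757), Mul(Rational(143799, 34), I, Pow(1059, Rational(1, 2)))) ≈ Add(551.53, Mul(1.3763e+5, I))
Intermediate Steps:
t = -1059 (t = Mul(3, -353) = -1059)
Function('U')(h, K) = Add(306, h)
Function('A')(D) = Mul(-68, Pow(D, Rational(-1, 2))) (Function('A')(D) = Mul(Mul(Mul(-4, 17), Pow(D, -1)), Pow(D, Rational(1, 2))) = Mul(Mul(-68, Pow(D, -1)), Pow(D, Rational(1, 2))) = Mul(-68, Pow(D, Rational(-1, 2))))
Add(Mul(169396, Pow(Function('U')(Function('g')(-22, -25), 639), -1)), Mul(-287598, Pow(Function('A')(t), -1))) = Add(Mul(169396, Pow(Add(306, Mul(-25, Pow(-22, -1))), -1)), Mul(-287598, Pow(Mul(-68, Pow(-1059, Rational(-1, 2))), -1))) = Add(Mul(169396, Pow(Add(306, Mul(-25, Rational(-1, 22))), -1)), Mul(-287598, Pow(Mul(-68, Mul(Rational(-1, 1059), I, Pow(1059, Rational(1, 2)))), -1))) = Add(Mul(169396, Pow(Add(306, Rational(25, 22)), -1)), Mul(-287598, Pow(Mul(Rational(68, 1059), I, Pow(1059, Rational(1, 2))), -1))) = Add(Mul(169396, Pow(Rational(6757, 22), -1)), Mul(-287598, Mul(Rational(-1, 68), I, Pow(1059, Rational(1, 2))))) = Add(Mul(169396, Rational(22, 6757)), Mul(Rational(143799, 34), I, Pow(1059, Rational(1, 2)))) = Add(Rational(3726712, 6757), Mul(Rational(143799, 34), I, Pow(1059, Rational(1, 2))))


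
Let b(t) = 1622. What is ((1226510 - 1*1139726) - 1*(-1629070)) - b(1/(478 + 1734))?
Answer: 1714232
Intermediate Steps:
((1226510 - 1*1139726) - 1*(-1629070)) - b(1/(478 + 1734)) = ((1226510 - 1*1139726) - 1*(-1629070)) - 1*1622 = ((1226510 - 1139726) + 1629070) - 1622 = (86784 + 1629070) - 1622 = 1715854 - 1622 = 1714232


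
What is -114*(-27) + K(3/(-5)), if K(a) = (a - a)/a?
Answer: 3078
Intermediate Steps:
K(a) = 0 (K(a) = 0/a = 0)
-114*(-27) + K(3/(-5)) = -114*(-27) + 0 = 3078 + 0 = 3078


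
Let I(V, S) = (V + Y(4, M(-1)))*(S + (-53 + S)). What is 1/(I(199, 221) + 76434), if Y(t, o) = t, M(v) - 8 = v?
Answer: 1/155401 ≈ 6.4350e-6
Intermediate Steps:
M(v) = 8 + v
I(V, S) = (-53 + 2*S)*(4 + V) (I(V, S) = (V + 4)*(S + (-53 + S)) = (4 + V)*(-53 + 2*S) = (-53 + 2*S)*(4 + V))
1/(I(199, 221) + 76434) = 1/((-212 - 53*199 + 8*221 + 2*221*199) + 76434) = 1/((-212 - 10547 + 1768 + 87958) + 76434) = 1/(78967 + 76434) = 1/155401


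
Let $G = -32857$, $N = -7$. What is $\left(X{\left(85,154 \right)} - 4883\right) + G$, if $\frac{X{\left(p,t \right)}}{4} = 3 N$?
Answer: $-37824$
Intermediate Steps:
$X{\left(p,t \right)} = -84$ ($X{\left(p,t \right)} = 4 \cdot 3 \left(-7\right) = 4 \left(-21\right) = -84$)
$\left(X{\left(85,154 \right)} - 4883\right) + G = \left(-84 - 4883\right) - 32857 = -4967 - 32857 = -37824$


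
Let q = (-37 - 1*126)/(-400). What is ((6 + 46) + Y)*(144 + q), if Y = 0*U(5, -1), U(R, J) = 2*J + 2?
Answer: 750919/100 ≈ 7509.2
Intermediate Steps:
U(R, J) = 2 + 2*J
Y = 0 (Y = 0*(2 + 2*(-1)) = 0*(2 - 2) = 0*0 = 0)
q = 163/400 (q = (-37 - 126)*(-1/400) = -163*(-1/400) = 163/400 ≈ 0.40750)
((6 + 46) + Y)*(144 + q) = ((6 + 46) + 0)*(144 + 163/400) = (52 + 0)*(57763/400) = 52*(57763/400) = 750919/100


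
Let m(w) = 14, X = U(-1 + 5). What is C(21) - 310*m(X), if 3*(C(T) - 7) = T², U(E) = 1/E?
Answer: -4186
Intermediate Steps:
U(E) = 1/E
X = ¼ (X = 1/(-1 + 5) = 1/4 = ¼ ≈ 0.25000)
C(T) = 7 + T²/3
C(21) - 310*m(X) = (7 + (⅓)*21²) - 310*14 = (7 + (⅓)*441) - 4340 = (7 + 147) - 4340 = 154 - 4340 = -4186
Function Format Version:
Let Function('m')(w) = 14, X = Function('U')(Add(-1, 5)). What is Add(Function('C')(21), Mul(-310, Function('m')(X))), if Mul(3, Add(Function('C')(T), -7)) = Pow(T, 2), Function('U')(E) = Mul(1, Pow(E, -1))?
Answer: -4186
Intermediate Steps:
Function('U')(E) = Pow(E, -1)
X = Rational(1, 4) (X = Pow(Add(-1, 5), -1) = Pow(4, -1) = Rational(1, 4) ≈ 0.25000)
Function('C')(T) = Add(7, Mul(Rational(1, 3), Pow(T, 2)))
Add(Function('C')(21), Mul(-310, Function('m')(X))) = Add(Add(7, Mul(Rational(1, 3), Pow(21, 2))), Mul(-310, 14)) = Add(Add(7, Mul(Rational(1, 3), 441)), -4340) = Add(Add(7, 147), -4340) = Add(154, -4340) = -4186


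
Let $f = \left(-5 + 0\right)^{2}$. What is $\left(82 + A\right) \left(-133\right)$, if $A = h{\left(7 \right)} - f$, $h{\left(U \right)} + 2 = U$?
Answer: $-8246$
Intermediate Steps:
$f = 25$ ($f = \left(-5\right)^{2} = 25$)
$h{\left(U \right)} = -2 + U$
$A = -20$ ($A = \left(-2 + 7\right) - 25 = 5 - 25 = -20$)
$\left(82 + A\right) \left(-133\right) = \left(82 - 20\right) \left(-133\right) = 62 \left(-133\right) = -8246$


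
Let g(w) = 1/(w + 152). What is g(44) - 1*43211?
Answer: -8469355/196 ≈ -43211.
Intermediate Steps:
g(w) = 1/(152 + w)
g(44) - 1*43211 = 1/(152 + 44) - 1*43211 = 1/196 - 43211 = -8469355/196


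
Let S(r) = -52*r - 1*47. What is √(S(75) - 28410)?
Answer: I*√32357 ≈ 179.88*I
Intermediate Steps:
S(r) = -47 - 52*r (S(r) = -52*r - 47 = -47 - 52*r)
√(S(75) - 28410) = √((-47 - 52*75) - 28410) = √((-47 - 3900) - 28410) = √(-3947 - 28410) = √(-32357) = I*√32357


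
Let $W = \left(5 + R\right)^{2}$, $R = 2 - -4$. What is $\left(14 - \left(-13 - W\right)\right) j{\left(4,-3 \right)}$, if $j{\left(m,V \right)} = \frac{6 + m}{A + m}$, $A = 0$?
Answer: $370$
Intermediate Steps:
$R = 6$ ($R = 2 + 4 = 6$)
$j{\left(m,V \right)} = \frac{6 + m}{m}$ ($j{\left(m,V \right)} = \frac{6 + m}{0 + m} = \frac{6 + m}{m}$)
$W = 121$ ($W = \left(5 + 6\right)^{2} = 11^{2} = 121$)
$\left(14 - \left(-13 - W\right)\right) j{\left(4,-3 \right)} = \left(14 - \left(-13 - 121\right)\right) \frac{6 + 4}{4} = \left(14 - \left(-13 - 121\right)\right) \frac{1}{4} \cdot 10 = \left(14 - -134\right) \frac{5}{2} = \left(14 + 134\right) \frac{5}{2} = 148 \cdot \frac{5}{2} = 370$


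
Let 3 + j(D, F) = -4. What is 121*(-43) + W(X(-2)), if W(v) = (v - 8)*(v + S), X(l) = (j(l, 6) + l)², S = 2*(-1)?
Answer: 564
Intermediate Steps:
S = -2
j(D, F) = -7 (j(D, F) = -3 - 4 = -7)
X(l) = (-7 + l)²
W(v) = (-8 + v)*(-2 + v) (W(v) = (v - 8)*(v - 2) = (-8 + v)*(-2 + v))
121*(-43) + W(X(-2)) = 121*(-43) + (16 + ((-7 - 2)²)² - 10*(-7 - 2)²) = -5203 + (16 + ((-9)²)² - 10*(-9)²) = -5203 + (16 + 81² - 10*81) = -5203 + (16 + 6561 - 810) = -5203 + 5767 = 564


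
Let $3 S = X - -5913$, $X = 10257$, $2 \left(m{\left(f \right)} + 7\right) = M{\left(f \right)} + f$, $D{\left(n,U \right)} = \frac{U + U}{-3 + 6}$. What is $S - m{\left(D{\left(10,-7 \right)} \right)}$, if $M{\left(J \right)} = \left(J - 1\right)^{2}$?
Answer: $\frac{96899}{18} \approx 5383.3$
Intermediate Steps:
$D{\left(n,U \right)} = \frac{2 U}{3}$
$M{\left(J \right)} = \left(-1 + J\right)^{2}$
$m{\left(f \right)} = -7 + \frac{f}{2} + \frac{\left(-1 + f\right)^{2}}{2}$ ($m{\left(f \right)} = -7 + \frac{\left(-1 + f\right)^{2} + f}{2} = -7 + \frac{f + \left(-1 + f\right)^{2}}{2} = -7 + \left(\frac{f}{2} + \frac{\left(-1 + f\right)^{2}}{2}\right) = -7 + \frac{f}{2} + \frac{\left(-1 + f\right)^{2}}{2}$)
$S = 5390$ ($S = \frac{10257 - -5913}{3} = \frac{10257 + 5913}{3} = \frac{1}{3} \cdot 16170 = 5390$)
$S - m{\left(D{\left(10,-7 \right)} \right)} = 5390 - \left(- \frac{13}{2} + \frac{\left(\frac{2}{3} \left(-7\right)\right)^{2}}{2} - \frac{\frac{2}{3} \left(-7\right)}{2}\right) = 5390 - \left(- \frac{13}{2} + \frac{\left(- \frac{14}{3}\right)^{2}}{2} - - \frac{7}{3}\right) = 5390 - \left(- \frac{13}{2} + \frac{1}{2} \cdot \frac{196}{9} + \frac{7}{3}\right) = 5390 - \left(- \frac{13}{2} + \frac{98}{9} + \frac{7}{3}\right) = 5390 - \frac{121}{18} = \frac{96899}{18}$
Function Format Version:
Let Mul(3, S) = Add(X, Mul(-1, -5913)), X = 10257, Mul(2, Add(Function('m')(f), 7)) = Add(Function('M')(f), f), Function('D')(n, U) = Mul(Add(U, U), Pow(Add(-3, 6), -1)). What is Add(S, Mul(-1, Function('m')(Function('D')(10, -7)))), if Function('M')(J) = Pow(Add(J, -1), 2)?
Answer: Rational(96899, 18) ≈ 5383.3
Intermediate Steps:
Function('D')(n, U) = Mul(Rational(2, 3), U) (Function('D')(n, U) = Mul(Mul(2, U), Pow(3, -1)) = Mul(Mul(2, U), Rational(1, 3)) = Mul(Rational(2, 3), U))
Function('M')(J) = Pow(Add(-1, J), 2)
Function('m')(f) = Add(-7, Mul(Rational(1, 2), f), Mul(Rational(1, 2), Pow(Add(-1, f), 2))) (Function('m')(f) = Add(-7, Mul(Rational(1, 2), Add(Pow(Add(-1, f), 2), f))) = Add(-7, Mul(Rational(1, 2), Add(f, Pow(Add(-1, f), 2)))) = Add(-7, Add(Mul(Rational(1, 2), f), Mul(Rational(1, 2), Pow(Add(-1, f), 2)))) = Add(-7, Mul(Rational(1, 2), f), Mul(Rational(1, 2), Pow(Add(-1, f), 2))))
S = 5390 (S = Mul(Rational(1, 3), Add(10257, Mul(-1, -5913))) = Mul(Rational(1, 3), Add(10257, 5913)) = Mul(Rational(1, 3), 16170) = 5390)
Add(S, Mul(-1, Function('m')(Function('D')(10, -7)))) = Add(5390, Mul(-1, Add(Rational(-13, 2), Mul(Rational(1, 2), Pow(Mul(Rational(2, 3), -7), 2)), Mul(Rational(-1, 2), Mul(Rational(2, 3), -7))))) = Add(5390, Mul(-1, Add(Rational(-13, 2), Mul(Rational(1, 2), Pow(Rational(-14, 3), 2)), Mul(Rational(-1, 2), Rational(-14, 3))))) = Add(5390, Mul(-1, Add(Rational(-13, 2), Mul(Rational(1, 2), Rational(196, 9)), Rational(7, 3)))) = Add(5390, Mul(-1, Add(Rational(-13, 2), Rational(98, 9), Rational(7, 3)))) = Add(5390, Mul(-1, Rational(121, 18))) = Add(5390, Rational(-121, 18)) = Rational(96899, 18)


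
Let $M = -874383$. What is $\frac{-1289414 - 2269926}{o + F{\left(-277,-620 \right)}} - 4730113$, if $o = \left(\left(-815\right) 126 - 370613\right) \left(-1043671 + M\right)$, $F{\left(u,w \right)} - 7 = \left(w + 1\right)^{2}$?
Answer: $- \frac{429409636564425423}{90782109553} \approx -4.7301 \cdot 10^{6}$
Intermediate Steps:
$F{\left(u,w \right)} = 7 + \left(1 + w\right)^{2}$ ($F{\left(u,w \right)} = 7 + \left(w + 1\right)^{2} = 7 + \left(1 + w\right)^{2}$)
$o = 907820712362$ ($o = \left(\left(-815\right) 126 - 370613\right) \left(-1043671 - 874383\right) = \left(-102690 - 370613\right) \left(-1918054\right) = \left(-473303\right) \left(-1918054\right) = 907820712362$)
$\frac{-1289414 - 2269926}{o + F{\left(-277,-620 \right)}} - 4730113 = \frac{-1289414 - 2269926}{907820712362 + \left(7 + \left(1 - 620\right)^{2}\right)} - 4730113 = - \frac{3559340}{907820712362 + \left(7 + \left(-619\right)^{2}\right)} - 4730113 = - \frac{3559340}{907820712362 + \left(7 + 383161\right)} - 4730113 = - \frac{3559340}{907820712362 + 383168} - 4730113 = - \frac{3559340}{907821095530} - 4730113 = \left(-3559340\right) \frac{1}{907821095530} - 4730113 = - \frac{355934}{90782109553} - 4730113 = - \frac{429409636564425423}{90782109553}$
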